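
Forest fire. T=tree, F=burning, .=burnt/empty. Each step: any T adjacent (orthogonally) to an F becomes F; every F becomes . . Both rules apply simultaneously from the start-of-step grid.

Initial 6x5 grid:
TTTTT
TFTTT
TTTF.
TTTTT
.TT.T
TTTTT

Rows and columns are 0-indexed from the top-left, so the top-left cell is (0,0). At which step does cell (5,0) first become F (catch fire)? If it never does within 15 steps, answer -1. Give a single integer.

Step 1: cell (5,0)='T' (+7 fires, +2 burnt)
Step 2: cell (5,0)='T' (+8 fires, +7 burnt)
Step 3: cell (5,0)='T' (+5 fires, +8 burnt)
Step 4: cell (5,0)='T' (+3 fires, +5 burnt)
Step 5: cell (5,0)='F' (+2 fires, +3 burnt)
  -> target ignites at step 5
Step 6: cell (5,0)='.' (+0 fires, +2 burnt)
  fire out at step 6

5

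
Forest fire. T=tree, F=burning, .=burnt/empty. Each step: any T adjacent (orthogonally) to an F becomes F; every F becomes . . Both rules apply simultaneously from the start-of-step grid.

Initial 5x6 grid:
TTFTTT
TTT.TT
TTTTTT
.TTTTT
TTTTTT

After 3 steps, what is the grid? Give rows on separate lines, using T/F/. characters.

Step 1: 3 trees catch fire, 1 burn out
  TF.FTT
  TTF.TT
  TTTTTT
  .TTTTT
  TTTTTT
Step 2: 4 trees catch fire, 3 burn out
  F...FT
  TF..TT
  TTFTTT
  .TTTTT
  TTTTTT
Step 3: 6 trees catch fire, 4 burn out
  .....F
  F...FT
  TF.FTT
  .TFTTT
  TTTTTT

.....F
F...FT
TF.FTT
.TFTTT
TTTTTT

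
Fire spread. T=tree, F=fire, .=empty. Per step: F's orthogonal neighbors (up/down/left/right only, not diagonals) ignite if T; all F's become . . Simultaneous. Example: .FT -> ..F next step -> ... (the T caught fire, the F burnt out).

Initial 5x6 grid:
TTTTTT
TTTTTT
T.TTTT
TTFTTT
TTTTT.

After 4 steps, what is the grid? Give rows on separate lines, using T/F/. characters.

Step 1: 4 trees catch fire, 1 burn out
  TTTTTT
  TTTTTT
  T.FTTT
  TF.FTT
  TTFTT.
Step 2: 6 trees catch fire, 4 burn out
  TTTTTT
  TTFTTT
  T..FTT
  F...FT
  TF.FT.
Step 3: 8 trees catch fire, 6 burn out
  TTFTTT
  TF.FTT
  F...FT
  .....F
  F...F.
Step 4: 5 trees catch fire, 8 burn out
  TF.FTT
  F...FT
  .....F
  ......
  ......

TF.FTT
F...FT
.....F
......
......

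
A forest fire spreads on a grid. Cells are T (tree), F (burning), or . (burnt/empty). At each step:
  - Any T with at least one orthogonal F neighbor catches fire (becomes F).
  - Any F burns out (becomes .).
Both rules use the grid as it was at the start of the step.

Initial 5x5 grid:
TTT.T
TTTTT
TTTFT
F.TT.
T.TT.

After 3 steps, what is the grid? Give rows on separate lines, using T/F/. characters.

Step 1: 6 trees catch fire, 2 burn out
  TTT.T
  TTTFT
  FTF.F
  ..TF.
  F.TT.
Step 2: 6 trees catch fire, 6 burn out
  TTT.T
  FTF.F
  .F...
  ..F..
  ..TF.
Step 3: 5 trees catch fire, 6 burn out
  FTF.F
  .F...
  .....
  .....
  ..F..

FTF.F
.F...
.....
.....
..F..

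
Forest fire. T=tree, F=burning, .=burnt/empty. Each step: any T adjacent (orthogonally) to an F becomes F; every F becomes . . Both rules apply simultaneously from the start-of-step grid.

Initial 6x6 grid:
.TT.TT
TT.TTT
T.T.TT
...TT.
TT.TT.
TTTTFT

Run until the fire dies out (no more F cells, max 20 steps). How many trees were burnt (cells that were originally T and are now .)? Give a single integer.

Step 1: +3 fires, +1 burnt (F count now 3)
Step 2: +3 fires, +3 burnt (F count now 3)
Step 3: +3 fires, +3 burnt (F count now 3)
Step 4: +4 fires, +3 burnt (F count now 4)
Step 5: +4 fires, +4 burnt (F count now 4)
Step 6: +1 fires, +4 burnt (F count now 1)
Step 7: +0 fires, +1 burnt (F count now 0)
Fire out after step 7
Initially T: 24, now '.': 30
Total burnt (originally-T cells now '.'): 18

Answer: 18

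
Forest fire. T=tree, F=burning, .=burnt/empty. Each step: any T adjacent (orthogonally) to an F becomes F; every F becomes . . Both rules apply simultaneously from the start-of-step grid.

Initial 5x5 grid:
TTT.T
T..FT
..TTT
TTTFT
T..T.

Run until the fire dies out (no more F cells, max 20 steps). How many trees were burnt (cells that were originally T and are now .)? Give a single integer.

Answer: 11

Derivation:
Step 1: +5 fires, +2 burnt (F count now 5)
Step 2: +4 fires, +5 burnt (F count now 4)
Step 3: +1 fires, +4 burnt (F count now 1)
Step 4: +1 fires, +1 burnt (F count now 1)
Step 5: +0 fires, +1 burnt (F count now 0)
Fire out after step 5
Initially T: 15, now '.': 21
Total burnt (originally-T cells now '.'): 11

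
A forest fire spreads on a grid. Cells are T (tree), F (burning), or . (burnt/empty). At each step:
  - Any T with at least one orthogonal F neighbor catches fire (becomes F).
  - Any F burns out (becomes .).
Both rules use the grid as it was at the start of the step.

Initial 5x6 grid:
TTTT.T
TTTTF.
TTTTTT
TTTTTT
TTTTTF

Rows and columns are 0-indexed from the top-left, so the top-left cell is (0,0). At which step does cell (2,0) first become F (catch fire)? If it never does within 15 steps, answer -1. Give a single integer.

Step 1: cell (2,0)='T' (+4 fires, +2 burnt)
Step 2: cell (2,0)='T' (+6 fires, +4 burnt)
Step 3: cell (2,0)='T' (+5 fires, +6 burnt)
Step 4: cell (2,0)='T' (+5 fires, +5 burnt)
Step 5: cell (2,0)='F' (+4 fires, +5 burnt)
  -> target ignites at step 5
Step 6: cell (2,0)='.' (+1 fires, +4 burnt)
Step 7: cell (2,0)='.' (+0 fires, +1 burnt)
  fire out at step 7

5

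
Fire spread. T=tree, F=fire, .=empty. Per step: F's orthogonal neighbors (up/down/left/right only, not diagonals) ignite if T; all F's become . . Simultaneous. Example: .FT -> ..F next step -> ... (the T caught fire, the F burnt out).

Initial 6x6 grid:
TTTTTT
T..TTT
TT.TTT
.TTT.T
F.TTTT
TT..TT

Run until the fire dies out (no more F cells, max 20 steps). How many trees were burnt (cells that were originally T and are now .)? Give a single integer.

Answer: 2

Derivation:
Step 1: +1 fires, +1 burnt (F count now 1)
Step 2: +1 fires, +1 burnt (F count now 1)
Step 3: +0 fires, +1 burnt (F count now 0)
Fire out after step 3
Initially T: 27, now '.': 11
Total burnt (originally-T cells now '.'): 2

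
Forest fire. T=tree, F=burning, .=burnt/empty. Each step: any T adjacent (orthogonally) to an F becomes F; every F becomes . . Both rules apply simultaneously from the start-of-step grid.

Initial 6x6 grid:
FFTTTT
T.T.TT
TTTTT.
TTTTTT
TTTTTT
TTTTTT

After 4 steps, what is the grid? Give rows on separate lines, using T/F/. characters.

Step 1: 2 trees catch fire, 2 burn out
  ..FTTT
  F.T.TT
  TTTTT.
  TTTTTT
  TTTTTT
  TTTTTT
Step 2: 3 trees catch fire, 2 burn out
  ...FTT
  ..F.TT
  FTTTT.
  TTTTTT
  TTTTTT
  TTTTTT
Step 3: 4 trees catch fire, 3 burn out
  ....FT
  ....TT
  .FFTT.
  FTTTTT
  TTTTTT
  TTTTTT
Step 4: 6 trees catch fire, 4 burn out
  .....F
  ....FT
  ...FT.
  .FFTTT
  FTTTTT
  TTTTTT

.....F
....FT
...FT.
.FFTTT
FTTTTT
TTTTTT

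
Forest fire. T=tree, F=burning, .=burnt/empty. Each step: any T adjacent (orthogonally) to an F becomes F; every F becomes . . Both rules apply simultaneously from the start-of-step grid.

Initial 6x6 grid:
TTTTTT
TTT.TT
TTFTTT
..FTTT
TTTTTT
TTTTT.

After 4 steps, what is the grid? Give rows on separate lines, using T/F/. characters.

Step 1: 5 trees catch fire, 2 burn out
  TTTTTT
  TTF.TT
  TF.FTT
  ...FTT
  TTFTTT
  TTTTT.
Step 2: 8 trees catch fire, 5 burn out
  TTFTTT
  TF..TT
  F...FT
  ....FT
  TF.FTT
  TTFTT.
Step 3: 10 trees catch fire, 8 burn out
  TF.FTT
  F...FT
  .....F
  .....F
  F...FT
  TF.FT.
Step 4: 6 trees catch fire, 10 burn out
  F...FT
  .....F
  ......
  ......
  .....F
  F...F.

F...FT
.....F
......
......
.....F
F...F.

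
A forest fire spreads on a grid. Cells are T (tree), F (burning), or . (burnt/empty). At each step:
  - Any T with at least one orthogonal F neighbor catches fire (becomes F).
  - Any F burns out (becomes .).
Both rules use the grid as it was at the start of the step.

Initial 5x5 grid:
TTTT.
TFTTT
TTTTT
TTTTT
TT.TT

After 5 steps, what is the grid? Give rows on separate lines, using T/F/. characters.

Step 1: 4 trees catch fire, 1 burn out
  TFTT.
  F.FTT
  TFTTT
  TTTTT
  TT.TT
Step 2: 6 trees catch fire, 4 burn out
  F.FT.
  ...FT
  F.FTT
  TFTTT
  TT.TT
Step 3: 6 trees catch fire, 6 burn out
  ...F.
  ....F
  ...FT
  F.FTT
  TF.TT
Step 4: 3 trees catch fire, 6 burn out
  .....
  .....
  ....F
  ...FT
  F..TT
Step 5: 2 trees catch fire, 3 burn out
  .....
  .....
  .....
  ....F
  ...FT

.....
.....
.....
....F
...FT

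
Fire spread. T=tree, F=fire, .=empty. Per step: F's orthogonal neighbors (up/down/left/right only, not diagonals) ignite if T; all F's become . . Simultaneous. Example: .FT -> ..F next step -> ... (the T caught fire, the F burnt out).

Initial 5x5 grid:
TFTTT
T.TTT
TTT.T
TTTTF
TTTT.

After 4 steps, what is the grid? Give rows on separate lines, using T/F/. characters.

Step 1: 4 trees catch fire, 2 burn out
  F.FTT
  T.TTT
  TTT.F
  TTTF.
  TTTT.
Step 2: 6 trees catch fire, 4 burn out
  ...FT
  F.FTF
  TTT..
  TTF..
  TTTF.
Step 3: 6 trees catch fire, 6 burn out
  ....F
  ...F.
  FTF..
  TF...
  TTF..
Step 4: 3 trees catch fire, 6 burn out
  .....
  .....
  .F...
  F....
  TF...

.....
.....
.F...
F....
TF...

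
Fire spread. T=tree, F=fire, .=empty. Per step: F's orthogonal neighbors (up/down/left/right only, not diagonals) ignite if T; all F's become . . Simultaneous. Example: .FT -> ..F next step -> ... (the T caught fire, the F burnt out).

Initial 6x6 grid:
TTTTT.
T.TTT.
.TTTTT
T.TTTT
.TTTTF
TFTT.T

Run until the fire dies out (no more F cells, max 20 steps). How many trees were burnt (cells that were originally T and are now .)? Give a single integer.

Step 1: +6 fires, +2 burnt (F count now 6)
Step 2: +5 fires, +6 burnt (F count now 5)
Step 3: +3 fires, +5 burnt (F count now 3)
Step 4: +3 fires, +3 burnt (F count now 3)
Step 5: +4 fires, +3 burnt (F count now 4)
Step 6: +2 fires, +4 burnt (F count now 2)
Step 7: +1 fires, +2 burnt (F count now 1)
Step 8: +1 fires, +1 burnt (F count now 1)
Step 9: +1 fires, +1 burnt (F count now 1)
Step 10: +0 fires, +1 burnt (F count now 0)
Fire out after step 10
Initially T: 27, now '.': 35
Total burnt (originally-T cells now '.'): 26

Answer: 26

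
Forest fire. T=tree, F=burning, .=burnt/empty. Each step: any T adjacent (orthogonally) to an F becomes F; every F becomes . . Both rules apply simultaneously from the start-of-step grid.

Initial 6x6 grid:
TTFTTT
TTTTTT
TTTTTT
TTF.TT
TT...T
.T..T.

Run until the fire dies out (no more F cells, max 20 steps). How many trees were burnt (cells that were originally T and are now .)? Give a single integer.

Answer: 25

Derivation:
Step 1: +5 fires, +2 burnt (F count now 5)
Step 2: +8 fires, +5 burnt (F count now 8)
Step 3: +7 fires, +8 burnt (F count now 7)
Step 4: +3 fires, +7 burnt (F count now 3)
Step 5: +1 fires, +3 burnt (F count now 1)
Step 6: +1 fires, +1 burnt (F count now 1)
Step 7: +0 fires, +1 burnt (F count now 0)
Fire out after step 7
Initially T: 26, now '.': 35
Total burnt (originally-T cells now '.'): 25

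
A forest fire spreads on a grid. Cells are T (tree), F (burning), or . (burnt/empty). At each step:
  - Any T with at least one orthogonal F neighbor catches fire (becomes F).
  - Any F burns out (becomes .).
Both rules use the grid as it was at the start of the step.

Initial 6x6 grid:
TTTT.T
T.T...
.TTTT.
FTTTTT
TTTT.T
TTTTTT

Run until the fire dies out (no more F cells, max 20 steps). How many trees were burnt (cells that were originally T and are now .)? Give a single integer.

Step 1: +2 fires, +1 burnt (F count now 2)
Step 2: +4 fires, +2 burnt (F count now 4)
Step 3: +4 fires, +4 burnt (F count now 4)
Step 4: +5 fires, +4 burnt (F count now 5)
Step 5: +4 fires, +5 burnt (F count now 4)
Step 6: +4 fires, +4 burnt (F count now 4)
Step 7: +2 fires, +4 burnt (F count now 2)
Step 8: +1 fires, +2 burnt (F count now 1)
Step 9: +0 fires, +1 burnt (F count now 0)
Fire out after step 9
Initially T: 27, now '.': 35
Total burnt (originally-T cells now '.'): 26

Answer: 26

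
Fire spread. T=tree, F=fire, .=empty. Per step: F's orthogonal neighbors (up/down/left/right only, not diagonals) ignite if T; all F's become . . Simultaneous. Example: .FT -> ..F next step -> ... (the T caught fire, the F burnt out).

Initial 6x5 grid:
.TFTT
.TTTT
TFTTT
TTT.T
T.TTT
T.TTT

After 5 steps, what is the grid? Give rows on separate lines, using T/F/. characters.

Step 1: 7 trees catch fire, 2 burn out
  .F.FT
  .FFTT
  F.FTT
  TFT.T
  T.TTT
  T.TTT
Step 2: 5 trees catch fire, 7 burn out
  ....F
  ...FT
  ...FT
  F.F.T
  T.TTT
  T.TTT
Step 3: 4 trees catch fire, 5 burn out
  .....
  ....F
  ....F
  ....T
  F.FTT
  T.TTT
Step 4: 4 trees catch fire, 4 burn out
  .....
  .....
  .....
  ....F
  ...FT
  F.FTT
Step 5: 2 trees catch fire, 4 burn out
  .....
  .....
  .....
  .....
  ....F
  ...FT

.....
.....
.....
.....
....F
...FT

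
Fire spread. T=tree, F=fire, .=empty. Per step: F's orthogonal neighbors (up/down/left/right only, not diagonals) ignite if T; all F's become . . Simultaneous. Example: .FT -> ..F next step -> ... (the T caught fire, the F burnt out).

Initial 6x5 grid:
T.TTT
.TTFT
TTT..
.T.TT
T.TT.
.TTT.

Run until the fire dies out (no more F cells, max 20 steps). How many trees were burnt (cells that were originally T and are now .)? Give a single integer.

Answer: 10

Derivation:
Step 1: +3 fires, +1 burnt (F count now 3)
Step 2: +4 fires, +3 burnt (F count now 4)
Step 3: +1 fires, +4 burnt (F count now 1)
Step 4: +2 fires, +1 burnt (F count now 2)
Step 5: +0 fires, +2 burnt (F count now 0)
Fire out after step 5
Initially T: 19, now '.': 21
Total burnt (originally-T cells now '.'): 10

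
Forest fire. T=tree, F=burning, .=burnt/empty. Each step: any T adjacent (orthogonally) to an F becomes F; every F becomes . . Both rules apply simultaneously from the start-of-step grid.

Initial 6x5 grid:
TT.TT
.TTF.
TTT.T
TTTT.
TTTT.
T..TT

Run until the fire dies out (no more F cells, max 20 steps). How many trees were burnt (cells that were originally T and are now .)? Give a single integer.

Step 1: +2 fires, +1 burnt (F count now 2)
Step 2: +3 fires, +2 burnt (F count now 3)
Step 3: +3 fires, +3 burnt (F count now 3)
Step 4: +5 fires, +3 burnt (F count now 5)
Step 5: +3 fires, +5 burnt (F count now 3)
Step 6: +2 fires, +3 burnt (F count now 2)
Step 7: +2 fires, +2 burnt (F count now 2)
Step 8: +0 fires, +2 burnt (F count now 0)
Fire out after step 8
Initially T: 21, now '.': 29
Total burnt (originally-T cells now '.'): 20

Answer: 20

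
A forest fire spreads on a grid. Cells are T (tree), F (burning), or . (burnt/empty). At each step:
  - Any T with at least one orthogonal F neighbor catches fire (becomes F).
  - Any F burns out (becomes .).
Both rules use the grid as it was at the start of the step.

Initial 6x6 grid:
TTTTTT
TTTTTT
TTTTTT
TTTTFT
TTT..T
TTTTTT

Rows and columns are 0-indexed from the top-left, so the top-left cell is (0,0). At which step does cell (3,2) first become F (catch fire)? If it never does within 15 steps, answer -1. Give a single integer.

Step 1: cell (3,2)='T' (+3 fires, +1 burnt)
Step 2: cell (3,2)='F' (+5 fires, +3 burnt)
  -> target ignites at step 2
Step 3: cell (3,2)='.' (+7 fires, +5 burnt)
Step 4: cell (3,2)='.' (+8 fires, +7 burnt)
Step 5: cell (3,2)='.' (+6 fires, +8 burnt)
Step 6: cell (3,2)='.' (+3 fires, +6 burnt)
Step 7: cell (3,2)='.' (+1 fires, +3 burnt)
Step 8: cell (3,2)='.' (+0 fires, +1 burnt)
  fire out at step 8

2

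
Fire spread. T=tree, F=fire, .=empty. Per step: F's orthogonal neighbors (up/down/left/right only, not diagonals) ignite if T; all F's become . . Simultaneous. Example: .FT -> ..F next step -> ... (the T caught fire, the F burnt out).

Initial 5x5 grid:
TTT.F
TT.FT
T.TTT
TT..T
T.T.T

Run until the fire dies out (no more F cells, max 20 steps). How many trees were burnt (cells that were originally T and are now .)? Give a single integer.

Answer: 6

Derivation:
Step 1: +2 fires, +2 burnt (F count now 2)
Step 2: +2 fires, +2 burnt (F count now 2)
Step 3: +1 fires, +2 burnt (F count now 1)
Step 4: +1 fires, +1 burnt (F count now 1)
Step 5: +0 fires, +1 burnt (F count now 0)
Fire out after step 5
Initially T: 16, now '.': 15
Total burnt (originally-T cells now '.'): 6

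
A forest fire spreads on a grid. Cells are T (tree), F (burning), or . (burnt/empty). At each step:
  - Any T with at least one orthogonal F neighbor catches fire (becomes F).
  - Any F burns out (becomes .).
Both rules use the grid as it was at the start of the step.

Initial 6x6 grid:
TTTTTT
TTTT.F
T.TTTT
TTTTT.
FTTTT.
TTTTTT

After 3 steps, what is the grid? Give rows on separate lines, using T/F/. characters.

Step 1: 5 trees catch fire, 2 burn out
  TTTTTF
  TTTT..
  T.TTTF
  FTTTT.
  .FTTT.
  FTTTTT
Step 2: 6 trees catch fire, 5 burn out
  TTTTF.
  TTTT..
  F.TTF.
  .FTTT.
  ..FTT.
  .FTTTT
Step 3: 7 trees catch fire, 6 burn out
  TTTF..
  FTTT..
  ..TF..
  ..FTF.
  ...FT.
  ..FTTT

TTTF..
FTTT..
..TF..
..FTF.
...FT.
..FTTT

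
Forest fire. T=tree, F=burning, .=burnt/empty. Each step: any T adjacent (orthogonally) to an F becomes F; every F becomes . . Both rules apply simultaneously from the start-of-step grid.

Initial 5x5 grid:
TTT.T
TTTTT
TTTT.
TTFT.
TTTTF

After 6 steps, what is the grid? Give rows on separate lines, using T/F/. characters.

Step 1: 5 trees catch fire, 2 burn out
  TTT.T
  TTTTT
  TTFT.
  TF.F.
  TTFF.
Step 2: 5 trees catch fire, 5 burn out
  TTT.T
  TTFTT
  TF.F.
  F....
  TF...
Step 3: 5 trees catch fire, 5 burn out
  TTF.T
  TF.FT
  F....
  .....
  F....
Step 4: 3 trees catch fire, 5 burn out
  TF..T
  F...F
  .....
  .....
  .....
Step 5: 2 trees catch fire, 3 burn out
  F...F
  .....
  .....
  .....
  .....
Step 6: 0 trees catch fire, 2 burn out
  .....
  .....
  .....
  .....
  .....

.....
.....
.....
.....
.....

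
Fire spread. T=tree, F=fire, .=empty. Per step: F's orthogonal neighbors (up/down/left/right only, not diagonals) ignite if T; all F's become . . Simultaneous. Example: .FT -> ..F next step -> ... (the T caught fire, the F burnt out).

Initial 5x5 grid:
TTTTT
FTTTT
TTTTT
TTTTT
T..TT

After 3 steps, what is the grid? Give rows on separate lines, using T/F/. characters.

Step 1: 3 trees catch fire, 1 burn out
  FTTTT
  .FTTT
  FTTTT
  TTTTT
  T..TT
Step 2: 4 trees catch fire, 3 burn out
  .FTTT
  ..FTT
  .FTTT
  FTTTT
  T..TT
Step 3: 5 trees catch fire, 4 burn out
  ..FTT
  ...FT
  ..FTT
  .FTTT
  F..TT

..FTT
...FT
..FTT
.FTTT
F..TT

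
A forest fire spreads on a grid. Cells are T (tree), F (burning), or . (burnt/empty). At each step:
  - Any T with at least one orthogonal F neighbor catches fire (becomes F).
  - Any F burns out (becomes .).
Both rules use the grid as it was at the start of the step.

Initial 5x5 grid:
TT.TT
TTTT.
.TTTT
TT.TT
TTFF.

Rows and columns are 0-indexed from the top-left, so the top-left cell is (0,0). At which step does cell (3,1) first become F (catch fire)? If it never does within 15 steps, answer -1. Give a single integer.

Step 1: cell (3,1)='T' (+2 fires, +2 burnt)
Step 2: cell (3,1)='F' (+4 fires, +2 burnt)
  -> target ignites at step 2
Step 3: cell (3,1)='.' (+5 fires, +4 burnt)
Step 4: cell (3,1)='.' (+3 fires, +5 burnt)
Step 5: cell (3,1)='.' (+3 fires, +3 burnt)
Step 6: cell (3,1)='.' (+1 fires, +3 burnt)
Step 7: cell (3,1)='.' (+0 fires, +1 burnt)
  fire out at step 7

2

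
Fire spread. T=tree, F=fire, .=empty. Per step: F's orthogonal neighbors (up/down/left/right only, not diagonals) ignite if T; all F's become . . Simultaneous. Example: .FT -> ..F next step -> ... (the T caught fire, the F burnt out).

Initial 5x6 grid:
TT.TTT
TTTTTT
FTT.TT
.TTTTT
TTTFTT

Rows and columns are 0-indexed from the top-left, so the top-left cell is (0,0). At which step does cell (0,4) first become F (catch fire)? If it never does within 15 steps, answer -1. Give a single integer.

Step 1: cell (0,4)='T' (+5 fires, +2 burnt)
Step 2: cell (0,4)='T' (+8 fires, +5 burnt)
Step 3: cell (0,4)='T' (+5 fires, +8 burnt)
Step 4: cell (0,4)='T' (+3 fires, +5 burnt)
Step 5: cell (0,4)='F' (+3 fires, +3 burnt)
  -> target ignites at step 5
Step 6: cell (0,4)='.' (+1 fires, +3 burnt)
Step 7: cell (0,4)='.' (+0 fires, +1 burnt)
  fire out at step 7

5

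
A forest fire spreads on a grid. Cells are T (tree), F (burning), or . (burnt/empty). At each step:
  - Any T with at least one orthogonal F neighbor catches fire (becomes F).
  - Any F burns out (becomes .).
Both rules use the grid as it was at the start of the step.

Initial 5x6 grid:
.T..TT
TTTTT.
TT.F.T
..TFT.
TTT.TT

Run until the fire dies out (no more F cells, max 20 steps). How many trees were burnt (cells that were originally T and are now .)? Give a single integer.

Step 1: +3 fires, +2 burnt (F count now 3)
Step 2: +4 fires, +3 burnt (F count now 4)
Step 3: +4 fires, +4 burnt (F count now 4)
Step 4: +5 fires, +4 burnt (F count now 5)
Step 5: +1 fires, +5 burnt (F count now 1)
Step 6: +0 fires, +1 burnt (F count now 0)
Fire out after step 6
Initially T: 18, now '.': 29
Total burnt (originally-T cells now '.'): 17

Answer: 17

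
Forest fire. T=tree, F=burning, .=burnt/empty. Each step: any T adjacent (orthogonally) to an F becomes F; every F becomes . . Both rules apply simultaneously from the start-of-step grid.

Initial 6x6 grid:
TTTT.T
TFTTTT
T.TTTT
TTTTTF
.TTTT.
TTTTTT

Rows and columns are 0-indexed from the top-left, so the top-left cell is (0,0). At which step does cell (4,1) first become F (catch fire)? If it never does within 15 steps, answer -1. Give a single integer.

Step 1: cell (4,1)='T' (+5 fires, +2 burnt)
Step 2: cell (4,1)='T' (+9 fires, +5 burnt)
Step 3: cell (4,1)='T' (+8 fires, +9 burnt)
Step 4: cell (4,1)='T' (+4 fires, +8 burnt)
Step 5: cell (4,1)='F' (+2 fires, +4 burnt)
  -> target ignites at step 5
Step 6: cell (4,1)='.' (+1 fires, +2 burnt)
Step 7: cell (4,1)='.' (+1 fires, +1 burnt)
Step 8: cell (4,1)='.' (+0 fires, +1 burnt)
  fire out at step 8

5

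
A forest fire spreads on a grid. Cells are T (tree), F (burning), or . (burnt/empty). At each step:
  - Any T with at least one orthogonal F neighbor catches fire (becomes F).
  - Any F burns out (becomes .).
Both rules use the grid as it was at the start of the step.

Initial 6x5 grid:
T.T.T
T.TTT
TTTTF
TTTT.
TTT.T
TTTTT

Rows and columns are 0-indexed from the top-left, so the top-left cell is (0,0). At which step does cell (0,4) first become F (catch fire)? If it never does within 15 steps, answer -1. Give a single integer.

Step 1: cell (0,4)='T' (+2 fires, +1 burnt)
Step 2: cell (0,4)='F' (+4 fires, +2 burnt)
  -> target ignites at step 2
Step 3: cell (0,4)='.' (+3 fires, +4 burnt)
Step 4: cell (0,4)='.' (+4 fires, +3 burnt)
Step 5: cell (0,4)='.' (+4 fires, +4 burnt)
Step 6: cell (0,4)='.' (+4 fires, +4 burnt)
Step 7: cell (0,4)='.' (+2 fires, +4 burnt)
Step 8: cell (0,4)='.' (+1 fires, +2 burnt)
Step 9: cell (0,4)='.' (+0 fires, +1 burnt)
  fire out at step 9

2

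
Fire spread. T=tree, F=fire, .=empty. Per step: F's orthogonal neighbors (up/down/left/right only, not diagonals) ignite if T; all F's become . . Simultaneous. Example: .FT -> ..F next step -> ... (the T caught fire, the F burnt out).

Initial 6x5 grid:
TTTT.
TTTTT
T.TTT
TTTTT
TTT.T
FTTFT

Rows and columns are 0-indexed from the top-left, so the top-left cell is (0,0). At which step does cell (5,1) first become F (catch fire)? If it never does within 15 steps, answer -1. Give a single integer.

Step 1: cell (5,1)='F' (+4 fires, +2 burnt)
  -> target ignites at step 1
Step 2: cell (5,1)='.' (+4 fires, +4 burnt)
Step 3: cell (5,1)='.' (+4 fires, +4 burnt)
Step 4: cell (5,1)='.' (+4 fires, +4 burnt)
Step 5: cell (5,1)='.' (+5 fires, +4 burnt)
Step 6: cell (5,1)='.' (+3 fires, +5 burnt)
Step 7: cell (5,1)='.' (+1 fires, +3 burnt)
Step 8: cell (5,1)='.' (+0 fires, +1 burnt)
  fire out at step 8

1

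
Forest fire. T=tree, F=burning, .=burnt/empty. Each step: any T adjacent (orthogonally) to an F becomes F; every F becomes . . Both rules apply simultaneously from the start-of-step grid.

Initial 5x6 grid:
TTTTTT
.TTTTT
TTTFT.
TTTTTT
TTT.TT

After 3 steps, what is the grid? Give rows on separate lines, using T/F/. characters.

Step 1: 4 trees catch fire, 1 burn out
  TTTTTT
  .TTFTT
  TTF.F.
  TTTFTT
  TTT.TT
Step 2: 6 trees catch fire, 4 burn out
  TTTFTT
  .TF.FT
  TF....
  TTF.FT
  TTT.TT
Step 3: 9 trees catch fire, 6 burn out
  TTF.FT
  .F...F
  F.....
  TF...F
  TTF.FT

TTF.FT
.F...F
F.....
TF...F
TTF.FT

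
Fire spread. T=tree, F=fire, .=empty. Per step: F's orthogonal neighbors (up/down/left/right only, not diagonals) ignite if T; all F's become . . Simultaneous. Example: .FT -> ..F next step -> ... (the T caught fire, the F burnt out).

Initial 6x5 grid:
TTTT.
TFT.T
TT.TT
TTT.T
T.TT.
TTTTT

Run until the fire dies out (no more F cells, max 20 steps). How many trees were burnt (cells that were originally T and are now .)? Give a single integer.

Step 1: +4 fires, +1 burnt (F count now 4)
Step 2: +4 fires, +4 burnt (F count now 4)
Step 3: +3 fires, +4 burnt (F count now 3)
Step 4: +2 fires, +3 burnt (F count now 2)
Step 5: +3 fires, +2 burnt (F count now 3)
Step 6: +2 fires, +3 burnt (F count now 2)
Step 7: +1 fires, +2 burnt (F count now 1)
Step 8: +0 fires, +1 burnt (F count now 0)
Fire out after step 8
Initially T: 23, now '.': 26
Total burnt (originally-T cells now '.'): 19

Answer: 19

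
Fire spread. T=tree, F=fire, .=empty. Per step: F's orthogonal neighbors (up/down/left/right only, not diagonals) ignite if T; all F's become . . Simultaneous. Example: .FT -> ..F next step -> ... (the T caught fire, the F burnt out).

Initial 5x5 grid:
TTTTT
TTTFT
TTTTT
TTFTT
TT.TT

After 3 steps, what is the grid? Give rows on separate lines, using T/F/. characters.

Step 1: 7 trees catch fire, 2 burn out
  TTTFT
  TTF.F
  TTFFT
  TF.FT
  TT.TT
Step 2: 9 trees catch fire, 7 burn out
  TTF.F
  TF...
  TF..F
  F...F
  TF.FT
Step 3: 5 trees catch fire, 9 burn out
  TF...
  F....
  F....
  .....
  F...F

TF...
F....
F....
.....
F...F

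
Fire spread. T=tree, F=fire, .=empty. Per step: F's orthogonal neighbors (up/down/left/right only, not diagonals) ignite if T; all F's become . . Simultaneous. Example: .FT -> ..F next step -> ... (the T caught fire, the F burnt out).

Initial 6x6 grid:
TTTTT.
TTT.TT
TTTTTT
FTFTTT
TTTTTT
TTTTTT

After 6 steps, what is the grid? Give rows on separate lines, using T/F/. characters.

Step 1: 6 trees catch fire, 2 burn out
  TTTTT.
  TTT.TT
  FTFTTT
  .F.FTT
  FTFTTT
  TTTTTT
Step 2: 9 trees catch fire, 6 burn out
  TTTTT.
  FTF.TT
  .F.FTT
  ....FT
  .F.FTT
  FTFTTT
Step 3: 8 trees catch fire, 9 burn out
  FTFTT.
  .F..TT
  ....FT
  .....F
  ....FT
  .F.FTT
Step 4: 6 trees catch fire, 8 burn out
  .F.FT.
  ....FT
  .....F
  ......
  .....F
  ....FT
Step 5: 3 trees catch fire, 6 burn out
  ....F.
  .....F
  ......
  ......
  ......
  .....F
Step 6: 0 trees catch fire, 3 burn out
  ......
  ......
  ......
  ......
  ......
  ......

......
......
......
......
......
......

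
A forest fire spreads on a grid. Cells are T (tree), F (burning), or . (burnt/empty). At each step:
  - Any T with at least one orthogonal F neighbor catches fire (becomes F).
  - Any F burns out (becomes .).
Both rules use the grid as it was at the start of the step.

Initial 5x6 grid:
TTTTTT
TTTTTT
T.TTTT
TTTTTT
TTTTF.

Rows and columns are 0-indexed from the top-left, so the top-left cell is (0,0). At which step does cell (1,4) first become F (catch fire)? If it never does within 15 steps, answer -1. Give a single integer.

Step 1: cell (1,4)='T' (+2 fires, +1 burnt)
Step 2: cell (1,4)='T' (+4 fires, +2 burnt)
Step 3: cell (1,4)='F' (+5 fires, +4 burnt)
  -> target ignites at step 3
Step 4: cell (1,4)='.' (+6 fires, +5 burnt)
Step 5: cell (1,4)='.' (+4 fires, +6 burnt)
Step 6: cell (1,4)='.' (+3 fires, +4 burnt)
Step 7: cell (1,4)='.' (+2 fires, +3 burnt)
Step 8: cell (1,4)='.' (+1 fires, +2 burnt)
Step 9: cell (1,4)='.' (+0 fires, +1 burnt)
  fire out at step 9

3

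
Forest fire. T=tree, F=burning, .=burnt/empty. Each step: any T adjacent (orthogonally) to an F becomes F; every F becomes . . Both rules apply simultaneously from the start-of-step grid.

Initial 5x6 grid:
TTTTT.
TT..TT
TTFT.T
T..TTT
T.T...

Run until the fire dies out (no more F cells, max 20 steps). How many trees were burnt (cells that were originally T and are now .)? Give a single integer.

Step 1: +2 fires, +1 burnt (F count now 2)
Step 2: +3 fires, +2 burnt (F count now 3)
Step 3: +4 fires, +3 burnt (F count now 4)
Step 4: +4 fires, +4 burnt (F count now 4)
Step 5: +2 fires, +4 burnt (F count now 2)
Step 6: +2 fires, +2 burnt (F count now 2)
Step 7: +1 fires, +2 burnt (F count now 1)
Step 8: +0 fires, +1 burnt (F count now 0)
Fire out after step 8
Initially T: 19, now '.': 29
Total burnt (originally-T cells now '.'): 18

Answer: 18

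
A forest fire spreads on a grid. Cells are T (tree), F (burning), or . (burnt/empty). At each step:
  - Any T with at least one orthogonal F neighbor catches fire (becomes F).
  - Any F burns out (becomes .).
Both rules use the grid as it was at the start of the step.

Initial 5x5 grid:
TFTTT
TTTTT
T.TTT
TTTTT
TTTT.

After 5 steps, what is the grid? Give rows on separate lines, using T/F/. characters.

Step 1: 3 trees catch fire, 1 burn out
  F.FTT
  TFTTT
  T.TTT
  TTTTT
  TTTT.
Step 2: 3 trees catch fire, 3 burn out
  ...FT
  F.FTT
  T.TTT
  TTTTT
  TTTT.
Step 3: 4 trees catch fire, 3 burn out
  ....F
  ...FT
  F.FTT
  TTTTT
  TTTT.
Step 4: 4 trees catch fire, 4 burn out
  .....
  ....F
  ...FT
  FTFTT
  TTTT.
Step 5: 5 trees catch fire, 4 burn out
  .....
  .....
  ....F
  .F.FT
  FTFT.

.....
.....
....F
.F.FT
FTFT.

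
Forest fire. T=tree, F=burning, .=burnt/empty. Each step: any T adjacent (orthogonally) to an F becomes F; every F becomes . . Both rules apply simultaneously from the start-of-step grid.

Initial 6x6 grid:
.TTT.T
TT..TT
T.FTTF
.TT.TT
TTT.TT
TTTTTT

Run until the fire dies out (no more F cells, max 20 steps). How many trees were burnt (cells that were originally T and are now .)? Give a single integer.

Answer: 20

Derivation:
Step 1: +5 fires, +2 burnt (F count now 5)
Step 2: +6 fires, +5 burnt (F count now 6)
Step 3: +4 fires, +6 burnt (F count now 4)
Step 4: +4 fires, +4 burnt (F count now 4)
Step 5: +1 fires, +4 burnt (F count now 1)
Step 6: +0 fires, +1 burnt (F count now 0)
Fire out after step 6
Initially T: 26, now '.': 30
Total burnt (originally-T cells now '.'): 20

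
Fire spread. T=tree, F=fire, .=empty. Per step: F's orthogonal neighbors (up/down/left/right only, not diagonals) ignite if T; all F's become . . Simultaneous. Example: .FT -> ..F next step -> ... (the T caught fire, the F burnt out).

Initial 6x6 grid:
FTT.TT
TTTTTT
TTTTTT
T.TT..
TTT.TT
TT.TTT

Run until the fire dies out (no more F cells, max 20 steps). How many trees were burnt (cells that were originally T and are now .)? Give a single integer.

Answer: 24

Derivation:
Step 1: +2 fires, +1 burnt (F count now 2)
Step 2: +3 fires, +2 burnt (F count now 3)
Step 3: +3 fires, +3 burnt (F count now 3)
Step 4: +3 fires, +3 burnt (F count now 3)
Step 5: +5 fires, +3 burnt (F count now 5)
Step 6: +6 fires, +5 burnt (F count now 6)
Step 7: +2 fires, +6 burnt (F count now 2)
Step 8: +0 fires, +2 burnt (F count now 0)
Fire out after step 8
Initially T: 29, now '.': 31
Total burnt (originally-T cells now '.'): 24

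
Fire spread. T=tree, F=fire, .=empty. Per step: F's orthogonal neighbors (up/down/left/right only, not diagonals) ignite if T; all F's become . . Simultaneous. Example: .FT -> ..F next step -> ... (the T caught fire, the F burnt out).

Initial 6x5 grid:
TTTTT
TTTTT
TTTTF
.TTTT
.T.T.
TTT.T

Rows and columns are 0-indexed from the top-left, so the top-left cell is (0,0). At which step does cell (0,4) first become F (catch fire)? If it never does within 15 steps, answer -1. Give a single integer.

Step 1: cell (0,4)='T' (+3 fires, +1 burnt)
Step 2: cell (0,4)='F' (+4 fires, +3 burnt)
  -> target ignites at step 2
Step 3: cell (0,4)='.' (+5 fires, +4 burnt)
Step 4: cell (0,4)='.' (+4 fires, +5 burnt)
Step 5: cell (0,4)='.' (+3 fires, +4 burnt)
Step 6: cell (0,4)='.' (+2 fires, +3 burnt)
Step 7: cell (0,4)='.' (+2 fires, +2 burnt)
Step 8: cell (0,4)='.' (+0 fires, +2 burnt)
  fire out at step 8

2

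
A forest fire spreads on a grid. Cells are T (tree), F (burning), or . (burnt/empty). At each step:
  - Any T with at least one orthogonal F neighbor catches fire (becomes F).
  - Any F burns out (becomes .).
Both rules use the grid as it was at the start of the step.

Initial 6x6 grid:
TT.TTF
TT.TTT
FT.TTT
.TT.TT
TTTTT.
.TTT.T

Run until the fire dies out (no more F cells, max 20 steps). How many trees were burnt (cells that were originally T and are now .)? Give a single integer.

Answer: 25

Derivation:
Step 1: +4 fires, +2 burnt (F count now 4)
Step 2: +6 fires, +4 burnt (F count now 6)
Step 3: +6 fires, +6 burnt (F count now 6)
Step 4: +5 fires, +6 burnt (F count now 5)
Step 5: +3 fires, +5 burnt (F count now 3)
Step 6: +1 fires, +3 burnt (F count now 1)
Step 7: +0 fires, +1 burnt (F count now 0)
Fire out after step 7
Initially T: 26, now '.': 35
Total burnt (originally-T cells now '.'): 25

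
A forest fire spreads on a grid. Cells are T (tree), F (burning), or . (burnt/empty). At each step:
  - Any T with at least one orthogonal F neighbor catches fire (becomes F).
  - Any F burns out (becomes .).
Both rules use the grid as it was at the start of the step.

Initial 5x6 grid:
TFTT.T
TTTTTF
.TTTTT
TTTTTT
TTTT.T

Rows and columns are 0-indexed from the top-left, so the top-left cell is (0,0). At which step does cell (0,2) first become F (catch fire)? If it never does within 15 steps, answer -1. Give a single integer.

Step 1: cell (0,2)='F' (+6 fires, +2 burnt)
  -> target ignites at step 1
Step 2: cell (0,2)='.' (+7 fires, +6 burnt)
Step 3: cell (0,2)='.' (+5 fires, +7 burnt)
Step 4: cell (0,2)='.' (+4 fires, +5 burnt)
Step 5: cell (0,2)='.' (+3 fires, +4 burnt)
Step 6: cell (0,2)='.' (+0 fires, +3 burnt)
  fire out at step 6

1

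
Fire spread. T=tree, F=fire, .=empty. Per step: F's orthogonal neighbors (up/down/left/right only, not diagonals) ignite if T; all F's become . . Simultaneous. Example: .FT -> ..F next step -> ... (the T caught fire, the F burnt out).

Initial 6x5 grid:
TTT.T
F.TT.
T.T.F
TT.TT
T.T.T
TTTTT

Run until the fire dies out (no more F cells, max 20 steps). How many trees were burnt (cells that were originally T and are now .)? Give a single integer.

Step 1: +3 fires, +2 burnt (F count now 3)
Step 2: +4 fires, +3 burnt (F count now 4)
Step 3: +4 fires, +4 burnt (F count now 4)
Step 4: +3 fires, +4 burnt (F count now 3)
Step 5: +4 fires, +3 burnt (F count now 4)
Step 6: +1 fires, +4 burnt (F count now 1)
Step 7: +0 fires, +1 burnt (F count now 0)
Fire out after step 7
Initially T: 20, now '.': 29
Total burnt (originally-T cells now '.'): 19

Answer: 19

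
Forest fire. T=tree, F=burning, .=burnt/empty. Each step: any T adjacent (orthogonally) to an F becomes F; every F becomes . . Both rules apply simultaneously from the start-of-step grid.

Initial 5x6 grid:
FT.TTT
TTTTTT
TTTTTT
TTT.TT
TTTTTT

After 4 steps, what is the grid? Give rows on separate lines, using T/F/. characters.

Step 1: 2 trees catch fire, 1 burn out
  .F.TTT
  FTTTTT
  TTTTTT
  TTT.TT
  TTTTTT
Step 2: 2 trees catch fire, 2 burn out
  ...TTT
  .FTTTT
  FTTTTT
  TTT.TT
  TTTTTT
Step 3: 3 trees catch fire, 2 burn out
  ...TTT
  ..FTTT
  .FTTTT
  FTT.TT
  TTTTTT
Step 4: 4 trees catch fire, 3 burn out
  ...TTT
  ...FTT
  ..FTTT
  .FT.TT
  FTTTTT

...TTT
...FTT
..FTTT
.FT.TT
FTTTTT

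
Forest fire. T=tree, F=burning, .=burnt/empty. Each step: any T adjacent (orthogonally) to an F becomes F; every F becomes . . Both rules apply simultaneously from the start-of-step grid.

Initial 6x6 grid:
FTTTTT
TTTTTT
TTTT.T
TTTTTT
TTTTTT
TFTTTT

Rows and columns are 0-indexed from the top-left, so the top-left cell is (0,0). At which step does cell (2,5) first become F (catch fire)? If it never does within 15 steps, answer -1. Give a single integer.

Step 1: cell (2,5)='T' (+5 fires, +2 burnt)
Step 2: cell (2,5)='T' (+7 fires, +5 burnt)
Step 3: cell (2,5)='T' (+7 fires, +7 burnt)
Step 4: cell (2,5)='T' (+6 fires, +7 burnt)
Step 5: cell (2,5)='T' (+5 fires, +6 burnt)
Step 6: cell (2,5)='T' (+2 fires, +5 burnt)
Step 7: cell (2,5)='F' (+1 fires, +2 burnt)
  -> target ignites at step 7
Step 8: cell (2,5)='.' (+0 fires, +1 burnt)
  fire out at step 8

7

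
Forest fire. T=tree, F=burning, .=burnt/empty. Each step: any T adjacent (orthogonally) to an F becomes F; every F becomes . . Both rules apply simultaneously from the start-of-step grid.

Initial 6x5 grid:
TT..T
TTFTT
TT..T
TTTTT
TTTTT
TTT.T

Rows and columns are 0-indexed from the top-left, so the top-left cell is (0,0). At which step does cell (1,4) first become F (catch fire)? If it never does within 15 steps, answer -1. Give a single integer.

Step 1: cell (1,4)='T' (+2 fires, +1 burnt)
Step 2: cell (1,4)='F' (+4 fires, +2 burnt)
  -> target ignites at step 2
Step 3: cell (1,4)='.' (+5 fires, +4 burnt)
Step 4: cell (1,4)='.' (+4 fires, +5 burnt)
Step 5: cell (1,4)='.' (+5 fires, +4 burnt)
Step 6: cell (1,4)='.' (+4 fires, +5 burnt)
Step 7: cell (1,4)='.' (+0 fires, +4 burnt)
  fire out at step 7

2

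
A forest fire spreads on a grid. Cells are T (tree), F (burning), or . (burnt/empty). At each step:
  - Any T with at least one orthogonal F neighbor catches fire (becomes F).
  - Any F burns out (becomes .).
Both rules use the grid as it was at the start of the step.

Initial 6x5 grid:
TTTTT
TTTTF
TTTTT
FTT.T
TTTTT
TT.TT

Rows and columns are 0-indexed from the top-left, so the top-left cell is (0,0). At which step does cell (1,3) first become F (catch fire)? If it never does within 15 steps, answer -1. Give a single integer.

Step 1: cell (1,3)='F' (+6 fires, +2 burnt)
  -> target ignites at step 1
Step 2: cell (1,3)='.' (+9 fires, +6 burnt)
Step 3: cell (1,3)='.' (+7 fires, +9 burnt)
Step 4: cell (1,3)='.' (+3 fires, +7 burnt)
Step 5: cell (1,3)='.' (+1 fires, +3 burnt)
Step 6: cell (1,3)='.' (+0 fires, +1 burnt)
  fire out at step 6

1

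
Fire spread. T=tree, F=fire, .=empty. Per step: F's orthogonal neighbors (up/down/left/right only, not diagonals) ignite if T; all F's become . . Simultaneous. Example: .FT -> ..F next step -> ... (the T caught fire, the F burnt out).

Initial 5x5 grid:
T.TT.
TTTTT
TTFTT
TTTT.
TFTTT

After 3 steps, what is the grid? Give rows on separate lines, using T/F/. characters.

Step 1: 7 trees catch fire, 2 burn out
  T.TT.
  TTFTT
  TF.FT
  TFFT.
  F.FTT
Step 2: 8 trees catch fire, 7 burn out
  T.FT.
  TF.FT
  F...F
  F..F.
  ...FT
Step 3: 4 trees catch fire, 8 burn out
  T..F.
  F...F
  .....
  .....
  ....F

T..F.
F...F
.....
.....
....F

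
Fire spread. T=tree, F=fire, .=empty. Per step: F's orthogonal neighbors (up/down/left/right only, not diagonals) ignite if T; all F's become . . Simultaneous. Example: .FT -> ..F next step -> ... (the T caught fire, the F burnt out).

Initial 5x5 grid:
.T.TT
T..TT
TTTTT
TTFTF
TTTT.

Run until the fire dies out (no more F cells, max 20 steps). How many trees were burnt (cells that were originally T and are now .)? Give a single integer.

Answer: 17

Derivation:
Step 1: +5 fires, +2 burnt (F count now 5)
Step 2: +6 fires, +5 burnt (F count now 6)
Step 3: +4 fires, +6 burnt (F count now 4)
Step 4: +2 fires, +4 burnt (F count now 2)
Step 5: +0 fires, +2 burnt (F count now 0)
Fire out after step 5
Initially T: 18, now '.': 24
Total burnt (originally-T cells now '.'): 17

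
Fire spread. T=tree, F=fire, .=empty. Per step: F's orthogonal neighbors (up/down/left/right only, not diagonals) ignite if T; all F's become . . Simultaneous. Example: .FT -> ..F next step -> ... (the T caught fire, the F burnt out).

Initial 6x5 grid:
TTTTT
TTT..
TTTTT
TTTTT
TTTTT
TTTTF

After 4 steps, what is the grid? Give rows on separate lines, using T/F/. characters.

Step 1: 2 trees catch fire, 1 burn out
  TTTTT
  TTT..
  TTTTT
  TTTTT
  TTTTF
  TTTF.
Step 2: 3 trees catch fire, 2 burn out
  TTTTT
  TTT..
  TTTTT
  TTTTF
  TTTF.
  TTF..
Step 3: 4 trees catch fire, 3 burn out
  TTTTT
  TTT..
  TTTTF
  TTTF.
  TTF..
  TF...
Step 4: 4 trees catch fire, 4 burn out
  TTTTT
  TTT..
  TTTF.
  TTF..
  TF...
  F....

TTTTT
TTT..
TTTF.
TTF..
TF...
F....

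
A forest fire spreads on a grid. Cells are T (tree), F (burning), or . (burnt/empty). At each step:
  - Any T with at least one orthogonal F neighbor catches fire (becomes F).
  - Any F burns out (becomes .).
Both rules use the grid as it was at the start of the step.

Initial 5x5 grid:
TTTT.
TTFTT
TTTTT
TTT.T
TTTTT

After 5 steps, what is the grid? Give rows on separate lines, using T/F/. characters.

Step 1: 4 trees catch fire, 1 burn out
  TTFT.
  TF.FT
  TTFTT
  TTT.T
  TTTTT
Step 2: 7 trees catch fire, 4 burn out
  TF.F.
  F...F
  TF.FT
  TTF.T
  TTTTT
Step 3: 5 trees catch fire, 7 burn out
  F....
  .....
  F...F
  TF..T
  TTFTT
Step 4: 4 trees catch fire, 5 burn out
  .....
  .....
  .....
  F...F
  TF.FT
Step 5: 2 trees catch fire, 4 burn out
  .....
  .....
  .....
  .....
  F...F

.....
.....
.....
.....
F...F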